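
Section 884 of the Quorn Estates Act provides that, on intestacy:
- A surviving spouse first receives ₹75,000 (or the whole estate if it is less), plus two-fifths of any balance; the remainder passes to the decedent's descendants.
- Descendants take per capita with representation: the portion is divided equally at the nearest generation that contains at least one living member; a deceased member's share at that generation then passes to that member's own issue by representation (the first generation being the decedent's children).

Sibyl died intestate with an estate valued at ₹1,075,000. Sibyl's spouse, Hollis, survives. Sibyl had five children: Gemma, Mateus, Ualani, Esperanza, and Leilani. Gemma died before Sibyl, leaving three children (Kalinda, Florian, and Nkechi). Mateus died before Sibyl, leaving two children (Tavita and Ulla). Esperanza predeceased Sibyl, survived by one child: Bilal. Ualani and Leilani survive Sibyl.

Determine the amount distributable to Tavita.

Tavita receives ₹60,000.

Hollis first takes ₹75,000, leaving a balance of ₹1,000,000. Hollis then takes two-fifths of the balance (₹400,000), for a total of ₹475,000. The remaining ₹600,000 passes to the descendants.
The descendants' portion (₹600,000) is divided into 5 shares of ₹120,000: Ualani and Leilani each take ₹120,000; Gemma's ₹120,000 share passes to Gemma's issue; Mateus's ₹120,000 share passes to Mateus's issue; Esperanza's ₹120,000 share passes to Esperanza's issue.
Gemma's share (₹120,000) is divided into 3 shares of ₹40,000: Kalinda, Florian, and Nkechi each take ₹40,000.
Mateus's share (₹120,000) is divided into 2 shares of ₹60,000: Tavita and Ulla each take ₹60,000.
Esperanza's share (₹120,000) passes entirely to Bilal.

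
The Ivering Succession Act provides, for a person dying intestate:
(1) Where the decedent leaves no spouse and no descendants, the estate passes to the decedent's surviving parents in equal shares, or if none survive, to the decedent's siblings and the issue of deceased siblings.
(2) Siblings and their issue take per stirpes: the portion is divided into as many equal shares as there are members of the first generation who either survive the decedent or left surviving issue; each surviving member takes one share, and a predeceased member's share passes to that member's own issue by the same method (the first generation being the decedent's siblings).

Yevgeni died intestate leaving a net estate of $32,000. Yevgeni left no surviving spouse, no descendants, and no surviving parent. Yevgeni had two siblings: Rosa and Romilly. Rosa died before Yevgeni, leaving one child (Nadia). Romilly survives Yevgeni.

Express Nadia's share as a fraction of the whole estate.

The entire $32,000 passes to the siblings and their issue.
That amount ($32,000) is divided into 2 shares of $16,000: Romilly takes $16,000; Rosa's $16,000 share passes to Rosa's issue.
Rosa's share ($16,000) passes entirely to Nadia.

Nadia receives 1/2 of the estate.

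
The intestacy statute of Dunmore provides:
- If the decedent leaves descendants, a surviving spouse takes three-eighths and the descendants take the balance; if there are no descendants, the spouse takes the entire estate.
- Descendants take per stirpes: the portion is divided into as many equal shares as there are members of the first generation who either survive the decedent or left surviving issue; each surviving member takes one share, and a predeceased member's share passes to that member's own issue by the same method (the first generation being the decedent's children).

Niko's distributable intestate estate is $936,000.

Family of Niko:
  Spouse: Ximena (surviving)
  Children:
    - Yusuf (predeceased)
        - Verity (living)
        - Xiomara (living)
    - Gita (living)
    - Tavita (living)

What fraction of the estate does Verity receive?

Verity receives 5/48 of the estate.

Ximena takes three-eighths of $936,000 = $351,000. The remaining $585,000 passes to the descendants.
The descendants' portion ($585,000) is divided into 3 shares of $195,000: Gita and Tavita each take $195,000; Yusuf's $195,000 share passes to Yusuf's issue.
Yusuf's share ($195,000) is divided into 2 shares of $97,500: Verity and Xiomara each take $97,500.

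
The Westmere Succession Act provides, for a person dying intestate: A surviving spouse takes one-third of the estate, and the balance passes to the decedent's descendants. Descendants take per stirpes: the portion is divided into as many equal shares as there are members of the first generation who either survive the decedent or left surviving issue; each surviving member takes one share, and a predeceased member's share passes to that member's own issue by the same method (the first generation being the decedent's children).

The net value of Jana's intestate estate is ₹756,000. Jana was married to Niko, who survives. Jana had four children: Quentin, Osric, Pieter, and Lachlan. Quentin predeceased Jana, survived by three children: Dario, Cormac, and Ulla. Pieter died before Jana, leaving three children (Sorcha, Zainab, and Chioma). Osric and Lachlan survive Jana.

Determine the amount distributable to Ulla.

Ulla receives ₹42,000.

Niko takes one-third of ₹756,000 = ₹252,000. The remaining ₹504,000 passes to the descendants.
The descendants' portion (₹504,000) is divided into 4 shares of ₹126,000: Osric and Lachlan each take ₹126,000; Quentin's ₹126,000 share passes to Quentin's issue; Pieter's ₹126,000 share passes to Pieter's issue.
Quentin's share (₹126,000) is divided into 3 shares of ₹42,000: Dario, Cormac, and Ulla each take ₹42,000.
Pieter's share (₹126,000) is divided into 3 shares of ₹42,000: Sorcha, Zainab, and Chioma each take ₹42,000.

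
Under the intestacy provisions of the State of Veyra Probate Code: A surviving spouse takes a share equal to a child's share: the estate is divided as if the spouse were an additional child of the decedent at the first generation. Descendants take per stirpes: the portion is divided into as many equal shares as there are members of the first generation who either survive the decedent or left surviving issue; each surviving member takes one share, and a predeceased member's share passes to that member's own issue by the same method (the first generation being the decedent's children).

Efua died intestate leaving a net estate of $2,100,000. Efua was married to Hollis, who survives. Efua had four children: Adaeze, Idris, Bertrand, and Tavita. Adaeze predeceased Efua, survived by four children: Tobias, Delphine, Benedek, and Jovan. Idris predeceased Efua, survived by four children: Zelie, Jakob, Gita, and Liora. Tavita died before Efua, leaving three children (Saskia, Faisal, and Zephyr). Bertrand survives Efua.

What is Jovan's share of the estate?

Jovan receives $105,000.

The spouse counts as an additional share at the children's level, so there are 5 primary shares of $420,000. Hollis takes one such share ($420,000).
The children's combined portion ($1,680,000) is divided into 4 shares of $420,000: Bertrand takes $420,000; Adaeze's $420,000 share passes to Adaeze's issue; Idris's $420,000 share passes to Idris's issue; Tavita's $420,000 share passes to Tavita's issue.
Adaeze's share ($420,000) is divided into 4 shares of $105,000: Tobias, Delphine, Benedek, and Jovan each take $105,000.
Idris's share ($420,000) is divided into 4 shares of $105,000: Zelie, Jakob, Gita, and Liora each take $105,000.
Tavita's share ($420,000) is divided into 3 shares of $140,000: Saskia, Faisal, and Zephyr each take $140,000.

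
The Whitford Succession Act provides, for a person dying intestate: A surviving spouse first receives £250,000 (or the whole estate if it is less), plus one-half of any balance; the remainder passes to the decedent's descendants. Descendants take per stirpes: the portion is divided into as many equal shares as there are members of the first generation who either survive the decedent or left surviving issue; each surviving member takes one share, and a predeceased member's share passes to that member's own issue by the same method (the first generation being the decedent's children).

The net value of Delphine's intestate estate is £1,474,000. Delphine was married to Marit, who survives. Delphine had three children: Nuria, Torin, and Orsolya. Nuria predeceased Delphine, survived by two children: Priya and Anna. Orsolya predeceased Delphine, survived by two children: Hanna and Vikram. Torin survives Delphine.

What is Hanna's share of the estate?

Marit first takes £250,000, leaving a balance of £1,224,000. Marit then takes one-half of the balance (£612,000), for a total of £862,000. The remaining £612,000 passes to the descendants.
The descendants' portion (£612,000) is divided into 3 shares of £204,000: Torin takes £204,000; Nuria's £204,000 share passes to Nuria's issue; Orsolya's £204,000 share passes to Orsolya's issue.
Nuria's share (£204,000) is divided into 2 shares of £102,000: Priya and Anna each take £102,000.
Orsolya's share (£204,000) is divided into 2 shares of £102,000: Hanna and Vikram each take £102,000.

Hanna receives £102,000.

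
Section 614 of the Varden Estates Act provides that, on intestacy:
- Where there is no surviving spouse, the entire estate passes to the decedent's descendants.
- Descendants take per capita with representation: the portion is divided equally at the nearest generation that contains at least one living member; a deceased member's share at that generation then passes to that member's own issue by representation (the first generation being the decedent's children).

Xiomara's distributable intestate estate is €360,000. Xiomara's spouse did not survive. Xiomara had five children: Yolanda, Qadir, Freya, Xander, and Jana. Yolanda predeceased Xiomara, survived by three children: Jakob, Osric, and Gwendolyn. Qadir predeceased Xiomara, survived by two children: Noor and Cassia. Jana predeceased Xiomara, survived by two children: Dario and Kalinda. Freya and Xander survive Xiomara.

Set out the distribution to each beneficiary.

Jakob: €24,000; Osric: €24,000; Gwendolyn: €24,000; Noor: €36,000; Cassia: €36,000; Freya: €72,000; Xander: €72,000; Dario: €36,000; Kalinda: €36,000

The entire €360,000 passes to the descendants.
That amount (€360,000) is divided into 5 shares of €72,000: Freya and Xander each take €72,000; Yolanda's €72,000 share passes to Yolanda's issue; Qadir's €72,000 share passes to Qadir's issue; Jana's €72,000 share passes to Jana's issue.
Yolanda's share (€72,000) is divided into 3 shares of €24,000: Jakob, Osric, and Gwendolyn each take €24,000.
Qadir's share (€72,000) is divided into 2 shares of €36,000: Noor and Cassia each take €36,000.
Jana's share (€72,000) is divided into 2 shares of €36,000: Dario and Kalinda each take €36,000.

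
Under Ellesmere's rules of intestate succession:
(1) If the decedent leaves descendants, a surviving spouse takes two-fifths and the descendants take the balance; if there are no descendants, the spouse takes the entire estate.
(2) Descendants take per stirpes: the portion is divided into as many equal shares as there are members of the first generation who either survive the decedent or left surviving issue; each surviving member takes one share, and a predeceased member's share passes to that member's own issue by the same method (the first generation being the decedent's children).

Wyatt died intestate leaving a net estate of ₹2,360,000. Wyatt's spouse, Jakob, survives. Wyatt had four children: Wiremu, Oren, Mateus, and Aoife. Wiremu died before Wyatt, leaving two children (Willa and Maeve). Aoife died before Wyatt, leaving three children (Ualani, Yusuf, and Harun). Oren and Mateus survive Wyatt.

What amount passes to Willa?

Jakob takes two-fifths of ₹2,360,000 = ₹944,000. The remaining ₹1,416,000 passes to the descendants.
The descendants' portion (₹1,416,000) is divided into 4 shares of ₹354,000: Oren and Mateus each take ₹354,000; Wiremu's ₹354,000 share passes to Wiremu's issue; Aoife's ₹354,000 share passes to Aoife's issue.
Wiremu's share (₹354,000) is divided into 2 shares of ₹177,000: Willa and Maeve each take ₹177,000.
Aoife's share (₹354,000) is divided into 3 shares of ₹118,000: Ualani, Yusuf, and Harun each take ₹118,000.

Willa receives ₹177,000.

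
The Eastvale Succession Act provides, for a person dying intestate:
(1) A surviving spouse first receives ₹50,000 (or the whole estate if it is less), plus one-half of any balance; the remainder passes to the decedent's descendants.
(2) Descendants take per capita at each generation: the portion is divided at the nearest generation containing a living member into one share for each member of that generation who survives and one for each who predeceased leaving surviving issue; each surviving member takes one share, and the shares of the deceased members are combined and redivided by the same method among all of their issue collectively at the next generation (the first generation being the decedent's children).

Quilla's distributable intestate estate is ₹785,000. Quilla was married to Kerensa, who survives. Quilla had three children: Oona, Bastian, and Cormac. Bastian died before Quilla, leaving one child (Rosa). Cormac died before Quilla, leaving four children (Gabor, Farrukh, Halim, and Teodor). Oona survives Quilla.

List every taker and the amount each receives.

Kerensa first takes ₹50,000, leaving a balance of ₹735,000. Kerensa then takes one-half of the balance (₹367,500), for a total of ₹417,500. The remaining ₹367,500 passes to the descendants.
The descendants' portion (₹367,500) is divided at the children's generation into 3 shares of ₹122,500. Oona takes ₹122,500. The 2 shares of the deceased (Bastian and Cormac) are combined into a pool of ₹245,000.
That pool (₹245,000) is divided at the grandchildren's generation equally among Rosa, Gabor, Farrukh, Halim, and Teodor: ₹49,000 each.

Kerensa: ₹417,500; Oona: ₹122,500; Rosa: ₹49,000; Gabor: ₹49,000; Farrukh: ₹49,000; Halim: ₹49,000; Teodor: ₹49,000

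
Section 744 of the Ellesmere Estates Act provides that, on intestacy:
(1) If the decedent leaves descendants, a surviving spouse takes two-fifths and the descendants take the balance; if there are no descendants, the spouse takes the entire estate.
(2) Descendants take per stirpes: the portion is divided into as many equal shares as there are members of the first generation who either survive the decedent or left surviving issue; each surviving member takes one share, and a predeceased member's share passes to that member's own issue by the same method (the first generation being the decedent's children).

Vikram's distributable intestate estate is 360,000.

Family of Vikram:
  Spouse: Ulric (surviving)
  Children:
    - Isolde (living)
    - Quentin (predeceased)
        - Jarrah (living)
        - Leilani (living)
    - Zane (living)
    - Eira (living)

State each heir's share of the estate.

Ulric: 144,000; Isolde: 54,000; Jarrah: 27,000; Leilani: 27,000; Zane: 54,000; Eira: 54,000

Ulric takes two-fifths of 360,000 = 144,000. The remaining 216,000 passes to the descendants.
The descendants' portion (216,000) is divided into 4 shares of 54,000: Isolde, Zane, and Eira each take 54,000; Quentin's 54,000 share passes to Quentin's issue.
Quentin's share (54,000) is divided into 2 shares of 27,000: Jarrah and Leilani each take 27,000.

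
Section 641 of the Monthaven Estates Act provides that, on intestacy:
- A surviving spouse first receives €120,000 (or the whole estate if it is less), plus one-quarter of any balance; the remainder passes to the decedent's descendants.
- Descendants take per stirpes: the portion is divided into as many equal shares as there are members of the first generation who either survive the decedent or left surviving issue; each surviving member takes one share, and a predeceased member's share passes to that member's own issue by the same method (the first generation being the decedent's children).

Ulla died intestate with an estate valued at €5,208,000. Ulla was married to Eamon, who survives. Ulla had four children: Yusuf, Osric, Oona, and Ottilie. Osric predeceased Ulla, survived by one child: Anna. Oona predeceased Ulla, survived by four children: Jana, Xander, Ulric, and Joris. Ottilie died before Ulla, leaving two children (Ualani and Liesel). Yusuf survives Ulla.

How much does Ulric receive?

Ulric receives €238,500.

Eamon first takes €120,000, leaving a balance of €5,088,000. Eamon then takes one-quarter of the balance (€1,272,000), for a total of €1,392,000. The remaining €3,816,000 passes to the descendants.
The descendants' portion (€3,816,000) is divided into 4 shares of €954,000: Yusuf takes €954,000; Osric's €954,000 share passes to Osric's issue; Oona's €954,000 share passes to Oona's issue; Ottilie's €954,000 share passes to Ottilie's issue.
Osric's share (€954,000) passes entirely to Anna.
Oona's share (€954,000) is divided into 4 shares of €238,500: Jana, Xander, Ulric, and Joris each take €238,500.
Ottilie's share (€954,000) is divided into 2 shares of €477,000: Ualani and Liesel each take €477,000.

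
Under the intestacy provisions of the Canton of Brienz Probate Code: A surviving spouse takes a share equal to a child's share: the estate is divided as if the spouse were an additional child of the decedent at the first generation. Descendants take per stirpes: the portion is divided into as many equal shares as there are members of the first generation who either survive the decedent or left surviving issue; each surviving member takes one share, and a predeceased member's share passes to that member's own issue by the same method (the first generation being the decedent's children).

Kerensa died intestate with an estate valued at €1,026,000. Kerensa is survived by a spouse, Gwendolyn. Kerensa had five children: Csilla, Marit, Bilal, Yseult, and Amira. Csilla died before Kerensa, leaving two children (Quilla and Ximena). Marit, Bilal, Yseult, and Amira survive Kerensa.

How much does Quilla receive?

Quilla receives €85,500.

The spouse counts as an additional share at the children's level, so there are 6 primary shares of €171,000. Gwendolyn takes one such share (€171,000).
The children's combined portion (€855,000) is divided into 5 shares of €171,000: Marit, Bilal, Yseult, and Amira each take €171,000; Csilla's €171,000 share passes to Csilla's issue.
Csilla's share (€171,000) is divided into 2 shares of €85,500: Quilla and Ximena each take €85,500.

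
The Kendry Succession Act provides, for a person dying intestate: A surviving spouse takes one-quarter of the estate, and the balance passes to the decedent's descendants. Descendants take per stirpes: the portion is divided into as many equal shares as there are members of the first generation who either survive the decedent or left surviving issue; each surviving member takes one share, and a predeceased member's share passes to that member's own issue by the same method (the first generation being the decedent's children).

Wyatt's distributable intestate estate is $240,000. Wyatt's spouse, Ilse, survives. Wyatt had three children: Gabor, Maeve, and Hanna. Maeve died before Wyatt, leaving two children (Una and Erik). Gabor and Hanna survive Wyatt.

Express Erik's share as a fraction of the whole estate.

Erik receives 1/8 of the estate.

Ilse takes one-quarter of $240,000 = $60,000. The remaining $180,000 passes to the descendants.
The descendants' portion ($180,000) is divided into 3 shares of $60,000: Gabor and Hanna each take $60,000; Maeve's $60,000 share passes to Maeve's issue.
Maeve's share ($60,000) is divided into 2 shares of $30,000: Una and Erik each take $30,000.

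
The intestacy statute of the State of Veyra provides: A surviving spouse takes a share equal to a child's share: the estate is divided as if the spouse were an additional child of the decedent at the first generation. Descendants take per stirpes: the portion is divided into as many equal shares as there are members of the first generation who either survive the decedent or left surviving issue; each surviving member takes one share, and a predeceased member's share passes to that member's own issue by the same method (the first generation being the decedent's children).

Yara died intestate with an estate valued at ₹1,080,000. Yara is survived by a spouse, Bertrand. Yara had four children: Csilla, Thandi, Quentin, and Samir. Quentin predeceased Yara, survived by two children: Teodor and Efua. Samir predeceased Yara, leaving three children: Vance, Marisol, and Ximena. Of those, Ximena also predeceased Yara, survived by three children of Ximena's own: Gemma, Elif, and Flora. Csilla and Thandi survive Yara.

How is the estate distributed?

Bertrand: ₹216,000; Csilla: ₹216,000; Thandi: ₹216,000; Teodor: ₹108,000; Efua: ₹108,000; Vance: ₹72,000; Marisol: ₹72,000; Gemma: ₹24,000; Elif: ₹24,000; Flora: ₹24,000

The spouse counts as an additional share at the children's level, so there are 5 primary shares of ₹216,000. Bertrand takes one such share (₹216,000).
The children's combined portion (₹864,000) is divided into 4 shares of ₹216,000: Csilla and Thandi each take ₹216,000; Quentin's ₹216,000 share passes to Quentin's issue; Samir's ₹216,000 share passes to Samir's issue.
Quentin's share (₹216,000) is divided into 2 shares of ₹108,000: Teodor and Efua each take ₹108,000.
Samir's share (₹216,000) is divided into 3 shares of ₹72,000: Vance and Marisol each take ₹72,000; Ximena's ₹72,000 share passes to Ximena's issue.
Ximena's share (₹72,000) is divided into 3 shares of ₹24,000: Gemma, Elif, and Flora each take ₹24,000.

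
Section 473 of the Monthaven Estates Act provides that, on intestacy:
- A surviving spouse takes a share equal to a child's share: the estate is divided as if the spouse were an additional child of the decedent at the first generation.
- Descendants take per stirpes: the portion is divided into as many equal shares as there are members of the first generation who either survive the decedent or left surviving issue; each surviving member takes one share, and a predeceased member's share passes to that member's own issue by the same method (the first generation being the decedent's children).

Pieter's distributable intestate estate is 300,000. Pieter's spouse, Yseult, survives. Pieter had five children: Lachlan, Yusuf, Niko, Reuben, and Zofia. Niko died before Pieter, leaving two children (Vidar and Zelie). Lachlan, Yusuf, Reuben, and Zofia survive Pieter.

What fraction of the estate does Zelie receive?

The spouse counts as an additional share at the children's level, so there are 6 primary shares of 50,000. Yseult takes one such share (50,000).
The children's combined portion (250,000) is divided into 5 shares of 50,000: Lachlan, Yusuf, Reuben, and Zofia each take 50,000; Niko's 50,000 share passes to Niko's issue.
Niko's share (50,000) is divided into 2 shares of 25,000: Vidar and Zelie each take 25,000.

Zelie receives 1/12 of the estate.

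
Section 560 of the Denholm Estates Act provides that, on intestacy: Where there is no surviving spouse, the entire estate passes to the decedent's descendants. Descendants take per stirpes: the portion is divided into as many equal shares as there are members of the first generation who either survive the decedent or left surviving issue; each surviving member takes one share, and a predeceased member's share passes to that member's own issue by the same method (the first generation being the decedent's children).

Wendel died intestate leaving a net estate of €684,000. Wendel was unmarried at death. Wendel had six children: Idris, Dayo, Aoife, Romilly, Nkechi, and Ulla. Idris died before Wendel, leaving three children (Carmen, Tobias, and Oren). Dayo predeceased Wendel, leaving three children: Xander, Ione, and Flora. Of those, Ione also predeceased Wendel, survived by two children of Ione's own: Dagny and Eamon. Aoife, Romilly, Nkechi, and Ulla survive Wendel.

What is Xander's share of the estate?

The entire €684,000 passes to the descendants.
That amount (€684,000) is divided into 6 shares of €114,000: Aoife, Romilly, Nkechi, and Ulla each take €114,000; Idris's €114,000 share passes to Idris's issue; Dayo's €114,000 share passes to Dayo's issue.
Idris's share (€114,000) is divided into 3 shares of €38,000: Carmen, Tobias, and Oren each take €38,000.
Dayo's share (€114,000) is divided into 3 shares of €38,000: Xander and Flora each take €38,000; Ione's €38,000 share passes to Ione's issue.
Ione's share (€38,000) is divided into 2 shares of €19,000: Dagny and Eamon each take €19,000.

Xander receives €38,000.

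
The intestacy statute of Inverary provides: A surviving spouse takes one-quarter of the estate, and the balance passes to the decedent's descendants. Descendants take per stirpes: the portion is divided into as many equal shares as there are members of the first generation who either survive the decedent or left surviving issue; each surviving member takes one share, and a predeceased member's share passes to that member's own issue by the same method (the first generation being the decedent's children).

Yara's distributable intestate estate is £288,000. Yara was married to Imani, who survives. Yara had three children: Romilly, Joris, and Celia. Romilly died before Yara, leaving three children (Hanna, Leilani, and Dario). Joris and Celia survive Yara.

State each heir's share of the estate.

Imani: £72,000; Hanna: £24,000; Leilani: £24,000; Dario: £24,000; Joris: £72,000; Celia: £72,000

Imani takes one-quarter of £288,000 = £72,000. The remaining £216,000 passes to the descendants.
The descendants' portion (£216,000) is divided into 3 shares of £72,000: Joris and Celia each take £72,000; Romilly's £72,000 share passes to Romilly's issue.
Romilly's share (£72,000) is divided into 3 shares of £24,000: Hanna, Leilani, and Dario each take £24,000.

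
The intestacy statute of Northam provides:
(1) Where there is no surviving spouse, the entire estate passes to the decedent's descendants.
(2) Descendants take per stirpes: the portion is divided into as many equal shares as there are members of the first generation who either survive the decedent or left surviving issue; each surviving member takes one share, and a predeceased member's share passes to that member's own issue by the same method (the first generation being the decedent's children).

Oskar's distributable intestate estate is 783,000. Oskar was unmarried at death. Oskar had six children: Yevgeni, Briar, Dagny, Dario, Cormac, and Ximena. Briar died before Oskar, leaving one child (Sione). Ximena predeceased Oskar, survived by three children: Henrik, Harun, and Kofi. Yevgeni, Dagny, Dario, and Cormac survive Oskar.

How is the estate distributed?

The entire 783,000 passes to the descendants.
That amount (783,000) is divided into 6 shares of 130,500: Yevgeni, Dagny, Dario, and Cormac each take 130,500; Briar's 130,500 share passes to Briar's issue; Ximena's 130,500 share passes to Ximena's issue.
Briar's share (130,500) passes entirely to Sione.
Ximena's share (130,500) is divided into 3 shares of 43,500: Henrik, Harun, and Kofi each take 43,500.

Yevgeni: 130,500; Sione: 130,500; Dagny: 130,500; Dario: 130,500; Cormac: 130,500; Henrik: 43,500; Harun: 43,500; Kofi: 43,500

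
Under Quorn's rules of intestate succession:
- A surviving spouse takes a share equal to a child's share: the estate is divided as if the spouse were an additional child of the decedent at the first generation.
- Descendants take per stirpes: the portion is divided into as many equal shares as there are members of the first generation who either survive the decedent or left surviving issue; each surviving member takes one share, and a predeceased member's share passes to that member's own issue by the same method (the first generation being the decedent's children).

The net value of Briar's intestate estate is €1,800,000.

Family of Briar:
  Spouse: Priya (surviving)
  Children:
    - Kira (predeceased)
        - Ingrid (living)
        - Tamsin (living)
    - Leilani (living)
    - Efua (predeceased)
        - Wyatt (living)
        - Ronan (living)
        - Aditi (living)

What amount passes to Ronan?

The spouse counts as an additional share at the children's level, so there are 4 primary shares of €450,000. Priya takes one such share (€450,000).
The children's combined portion (€1,350,000) is divided into 3 shares of €450,000: Leilani takes €450,000; Kira's €450,000 share passes to Kira's issue; Efua's €450,000 share passes to Efua's issue.
Kira's share (€450,000) is divided into 2 shares of €225,000: Ingrid and Tamsin each take €225,000.
Efua's share (€450,000) is divided into 3 shares of €150,000: Wyatt, Ronan, and Aditi each take €150,000.

Ronan receives €150,000.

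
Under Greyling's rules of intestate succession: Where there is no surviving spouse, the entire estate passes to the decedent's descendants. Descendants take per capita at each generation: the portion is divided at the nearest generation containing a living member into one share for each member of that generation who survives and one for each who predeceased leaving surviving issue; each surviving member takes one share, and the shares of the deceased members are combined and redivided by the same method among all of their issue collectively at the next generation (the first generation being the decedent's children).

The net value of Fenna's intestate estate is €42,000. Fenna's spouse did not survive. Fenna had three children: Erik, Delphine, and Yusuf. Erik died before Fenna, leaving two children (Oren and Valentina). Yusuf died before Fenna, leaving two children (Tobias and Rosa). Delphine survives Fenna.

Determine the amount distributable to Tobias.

The entire €42,000 passes to the descendants.
That amount (€42,000) is divided at the children's generation into 3 shares of €14,000. Delphine takes €14,000. The 2 shares of the deceased (Erik and Yusuf) are combined into a pool of €28,000.
That pool (€28,000) is divided at the grandchildren's generation equally among Oren, Valentina, Tobias, and Rosa: €7,000 each.

Tobias receives €7,000.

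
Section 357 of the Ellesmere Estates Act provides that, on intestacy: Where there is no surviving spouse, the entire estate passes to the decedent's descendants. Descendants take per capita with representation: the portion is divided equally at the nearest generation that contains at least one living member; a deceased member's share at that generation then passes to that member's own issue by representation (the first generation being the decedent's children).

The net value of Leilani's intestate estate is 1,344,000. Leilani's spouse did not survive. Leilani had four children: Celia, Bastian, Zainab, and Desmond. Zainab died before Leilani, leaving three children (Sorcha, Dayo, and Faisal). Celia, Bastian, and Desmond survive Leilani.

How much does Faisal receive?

Faisal receives 112,000.

The entire 1,344,000 passes to the descendants.
That amount (1,344,000) is divided into 4 shares of 336,000: Celia, Bastian, and Desmond each take 336,000; Zainab's 336,000 share passes to Zainab's issue.
Zainab's share (336,000) is divided into 3 shares of 112,000: Sorcha, Dayo, and Faisal each take 112,000.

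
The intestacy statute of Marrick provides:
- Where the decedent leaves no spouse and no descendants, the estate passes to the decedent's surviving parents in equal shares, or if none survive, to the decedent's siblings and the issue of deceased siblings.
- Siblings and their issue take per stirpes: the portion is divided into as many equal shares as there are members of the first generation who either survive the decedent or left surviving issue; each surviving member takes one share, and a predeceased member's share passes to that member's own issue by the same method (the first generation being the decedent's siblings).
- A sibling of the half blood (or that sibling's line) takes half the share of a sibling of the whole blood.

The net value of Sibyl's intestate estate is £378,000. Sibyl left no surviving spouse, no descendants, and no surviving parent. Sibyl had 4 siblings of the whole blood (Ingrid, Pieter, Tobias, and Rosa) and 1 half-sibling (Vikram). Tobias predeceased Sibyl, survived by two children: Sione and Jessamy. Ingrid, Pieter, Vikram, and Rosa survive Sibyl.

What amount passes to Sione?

Sione receives £42,000.

The entire £378,000 passes to the siblings and their issue.
Counting each half-blood sibling's line as half a unit, there are 9/2 units in £378,000, so one unit is £84,000. Whole-blood lines (Ingrid, Pieter, Tobias, and Rosa) take £84,000 each; half-blood lines (Vikram) take £42,000 each.
Tobias's share (£84,000) is divided into 2 shares of £42,000: Sione and Jessamy each take £42,000.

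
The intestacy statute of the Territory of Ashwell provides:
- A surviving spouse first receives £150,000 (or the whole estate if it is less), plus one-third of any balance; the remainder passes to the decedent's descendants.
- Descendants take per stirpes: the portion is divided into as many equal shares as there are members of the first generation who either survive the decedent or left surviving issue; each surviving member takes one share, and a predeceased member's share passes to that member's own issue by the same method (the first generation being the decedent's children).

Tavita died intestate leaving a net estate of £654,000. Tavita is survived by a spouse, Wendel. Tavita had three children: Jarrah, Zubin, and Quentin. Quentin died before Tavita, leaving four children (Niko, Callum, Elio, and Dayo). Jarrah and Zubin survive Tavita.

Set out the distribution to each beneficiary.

Wendel first takes £150,000, leaving a balance of £504,000. Wendel then takes one-third of the balance (£168,000), for a total of £318,000. The remaining £336,000 passes to the descendants.
The descendants' portion (£336,000) is divided into 3 shares of £112,000: Jarrah and Zubin each take £112,000; Quentin's £112,000 share passes to Quentin's issue.
Quentin's share (£112,000) is divided into 4 shares of £28,000: Niko, Callum, Elio, and Dayo each take £28,000.

Wendel: £318,000; Jarrah: £112,000; Zubin: £112,000; Niko: £28,000; Callum: £28,000; Elio: £28,000; Dayo: £28,000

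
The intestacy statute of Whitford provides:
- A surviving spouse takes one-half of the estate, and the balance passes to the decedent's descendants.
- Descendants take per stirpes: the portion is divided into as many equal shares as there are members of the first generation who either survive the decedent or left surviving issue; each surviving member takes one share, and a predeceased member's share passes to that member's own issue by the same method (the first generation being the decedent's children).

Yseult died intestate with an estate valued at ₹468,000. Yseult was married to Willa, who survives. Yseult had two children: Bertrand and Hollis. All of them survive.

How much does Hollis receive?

Hollis receives ₹117,000.

Willa takes one-half of ₹468,000 = ₹234,000. The remaining ₹234,000 passes to the descendants.
The descendants' portion (₹234,000) is divided into 2 shares of ₹117,000: Bertrand and Hollis each take ₹117,000.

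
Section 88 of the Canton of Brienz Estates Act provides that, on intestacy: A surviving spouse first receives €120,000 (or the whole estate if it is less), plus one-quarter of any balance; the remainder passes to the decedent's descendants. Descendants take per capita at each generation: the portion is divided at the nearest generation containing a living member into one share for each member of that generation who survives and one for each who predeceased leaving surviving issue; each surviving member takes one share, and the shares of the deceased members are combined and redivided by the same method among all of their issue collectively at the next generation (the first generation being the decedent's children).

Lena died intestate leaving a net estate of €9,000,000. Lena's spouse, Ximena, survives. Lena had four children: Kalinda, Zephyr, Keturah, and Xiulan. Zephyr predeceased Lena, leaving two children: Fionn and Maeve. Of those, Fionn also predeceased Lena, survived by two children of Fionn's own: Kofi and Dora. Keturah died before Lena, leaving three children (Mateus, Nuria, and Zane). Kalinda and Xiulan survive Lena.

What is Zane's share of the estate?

Zane receives €666,000.

Ximena first takes €120,000, leaving a balance of €8,880,000. Ximena then takes one-quarter of the balance (€2,220,000), for a total of €2,340,000. The remaining €6,660,000 passes to the descendants.
The descendants' portion (€6,660,000) is divided at the children's generation into 4 shares of €1,665,000. Kalinda and Xiulan each take €1,665,000. The 2 shares of the deceased (Zephyr and Keturah) are combined into a pool of €3,330,000.
That pool (€3,330,000) is divided at the grandchildren's generation into 5 shares of €666,000. Maeve, Mateus, Nuria, and Zane each take €666,000. The remaining share for the deceased Fionn (€666,000) is carried to the next generation.
That pool (€666,000) is divided at the great-grandchildren's generation equally among Kofi and Dora: €333,000 each.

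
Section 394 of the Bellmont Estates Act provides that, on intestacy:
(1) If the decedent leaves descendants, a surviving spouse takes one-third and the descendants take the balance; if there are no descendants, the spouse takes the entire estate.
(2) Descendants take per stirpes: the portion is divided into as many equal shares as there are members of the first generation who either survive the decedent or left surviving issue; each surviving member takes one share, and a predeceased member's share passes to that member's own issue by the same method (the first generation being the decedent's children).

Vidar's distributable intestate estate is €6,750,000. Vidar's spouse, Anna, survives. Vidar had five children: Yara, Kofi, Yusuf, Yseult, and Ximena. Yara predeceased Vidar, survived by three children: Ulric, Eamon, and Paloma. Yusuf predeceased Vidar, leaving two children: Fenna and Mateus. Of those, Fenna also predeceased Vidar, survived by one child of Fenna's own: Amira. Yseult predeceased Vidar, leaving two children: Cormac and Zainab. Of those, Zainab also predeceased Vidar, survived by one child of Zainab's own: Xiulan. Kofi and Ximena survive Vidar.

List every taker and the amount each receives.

Anna: €2,250,000; Ulric: €300,000; Eamon: €300,000; Paloma: €300,000; Kofi: €900,000; Amira: €450,000; Mateus: €450,000; Cormac: €450,000; Xiulan: €450,000; Ximena: €900,000

Anna takes one-third of €6,750,000 = €2,250,000. The remaining €4,500,000 passes to the descendants.
The descendants' portion (€4,500,000) is divided into 5 shares of €900,000: Kofi and Ximena each take €900,000; Yara's €900,000 share passes to Yara's issue; Yusuf's €900,000 share passes to Yusuf's issue; Yseult's €900,000 share passes to Yseult's issue.
Yara's share (€900,000) is divided into 3 shares of €300,000: Ulric, Eamon, and Paloma each take €300,000.
Yusuf's share (€900,000) is divided into 2 shares of €450,000: Mateus takes €450,000; Fenna's €450,000 share passes to Fenna's issue.
Fenna's share (€450,000) passes entirely to Amira.
Yseult's share (€900,000) is divided into 2 shares of €450,000: Cormac takes €450,000; Zainab's €450,000 share passes to Zainab's issue.
Zainab's share (€450,000) passes entirely to Xiulan.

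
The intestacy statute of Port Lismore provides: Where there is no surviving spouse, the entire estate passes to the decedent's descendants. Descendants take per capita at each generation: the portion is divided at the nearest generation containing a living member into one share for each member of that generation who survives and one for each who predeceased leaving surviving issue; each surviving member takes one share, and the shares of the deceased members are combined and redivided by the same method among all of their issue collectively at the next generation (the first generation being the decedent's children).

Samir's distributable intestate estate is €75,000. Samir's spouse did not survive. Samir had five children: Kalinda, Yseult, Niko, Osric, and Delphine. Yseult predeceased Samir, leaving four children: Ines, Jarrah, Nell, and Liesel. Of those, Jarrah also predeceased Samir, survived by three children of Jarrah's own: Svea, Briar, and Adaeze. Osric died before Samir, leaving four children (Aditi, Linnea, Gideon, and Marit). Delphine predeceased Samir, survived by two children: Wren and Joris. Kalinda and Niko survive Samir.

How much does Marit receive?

Marit receives €4,500.

The entire €75,000 passes to the descendants.
That amount (€75,000) is divided at the children's generation into 5 shares of €15,000. Kalinda and Niko each take €15,000. The 3 shares of the deceased (Yseult, Osric, and Delphine) are combined into a pool of €45,000.
That pool (€45,000) is divided at the grandchildren's generation into 10 shares of €4,500. Ines, Nell, Liesel, Aditi, Linnea, Gideon, Marit, Wren, and Joris each take €4,500. The remaining share for the deceased Jarrah (€4,500) is carried to the next generation.
That pool (€4,500) is divided at the great-grandchildren's generation equally among Svea, Briar, and Adaeze: €1,500 each.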